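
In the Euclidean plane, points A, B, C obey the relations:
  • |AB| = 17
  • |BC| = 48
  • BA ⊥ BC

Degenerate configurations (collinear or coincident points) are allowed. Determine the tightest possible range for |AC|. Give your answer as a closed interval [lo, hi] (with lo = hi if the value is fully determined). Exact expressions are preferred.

|AB| ∈ {17}
|BC| ∈ {48}
|AC| ∈ {√(2593)}

|AC| = √(2593)  (≈ 50.9215)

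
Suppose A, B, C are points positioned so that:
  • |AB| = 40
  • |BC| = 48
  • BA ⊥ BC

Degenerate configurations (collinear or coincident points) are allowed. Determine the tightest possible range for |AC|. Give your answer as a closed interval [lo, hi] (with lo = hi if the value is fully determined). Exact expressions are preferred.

|AC| = 8·√(61)  (≈ 62.4820)

|AB| ∈ {40}
|BC| ∈ {48}
|AC| ∈ {8·√(61)}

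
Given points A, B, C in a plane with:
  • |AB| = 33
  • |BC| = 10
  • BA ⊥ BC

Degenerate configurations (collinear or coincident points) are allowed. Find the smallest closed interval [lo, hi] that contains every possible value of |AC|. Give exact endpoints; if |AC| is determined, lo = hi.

|AB| ∈ {33}
|BC| ∈ {10}
|AC| ∈ {√(1189)}

|AC| = √(1189)  (≈ 34.4819)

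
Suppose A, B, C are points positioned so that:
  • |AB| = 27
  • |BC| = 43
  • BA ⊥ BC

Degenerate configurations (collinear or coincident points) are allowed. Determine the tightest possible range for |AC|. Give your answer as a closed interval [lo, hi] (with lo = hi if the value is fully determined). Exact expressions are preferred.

|AB| ∈ {27}
|BC| ∈ {43}
|AC| ∈ {√(2578)}

|AC| = √(2578)  (≈ 50.7740)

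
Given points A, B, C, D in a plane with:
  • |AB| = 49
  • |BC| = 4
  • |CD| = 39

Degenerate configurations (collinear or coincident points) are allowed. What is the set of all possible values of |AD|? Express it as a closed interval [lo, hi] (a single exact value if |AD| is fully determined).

|AD| ∈ [6, 92]  (≈ [6.0000, 92.0000])

|AB| ∈ {49}
|BC| ∈ {4}
|CD| ∈ {39}
|AC| ∈ [45, 53]
|BD| ∈ [35, 43]
|AD| ∈ [6, 92]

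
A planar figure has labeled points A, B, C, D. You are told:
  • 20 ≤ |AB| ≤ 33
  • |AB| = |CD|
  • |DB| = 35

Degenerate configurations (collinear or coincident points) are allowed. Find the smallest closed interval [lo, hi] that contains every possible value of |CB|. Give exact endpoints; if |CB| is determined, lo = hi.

|CB| ∈ [2, 68]  (≈ [2.0000, 68.0000])

|AB| ∈ [20, 33]
|BD| ∈ {35}
|CD| ∈ [20, 33]
|AD| ∈ [2, 68]
|BC| ∈ [2, 68]
|AC| ∈ [0, 101]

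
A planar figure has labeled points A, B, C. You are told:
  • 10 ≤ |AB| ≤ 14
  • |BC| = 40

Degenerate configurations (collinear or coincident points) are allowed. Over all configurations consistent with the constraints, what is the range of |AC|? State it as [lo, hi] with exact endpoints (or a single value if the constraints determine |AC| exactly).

|AB| ∈ [10, 14]
|BC| ∈ {40}
|AC| ∈ [26, 54]

|AC| ∈ [26, 54]  (≈ [26.0000, 54.0000])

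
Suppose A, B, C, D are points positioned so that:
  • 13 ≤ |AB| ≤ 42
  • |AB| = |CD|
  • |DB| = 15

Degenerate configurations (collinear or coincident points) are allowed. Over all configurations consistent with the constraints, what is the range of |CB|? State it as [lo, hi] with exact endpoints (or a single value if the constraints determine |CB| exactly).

|AB| ∈ [13, 42]
|BD| ∈ {15}
|CD| ∈ [13, 42]
|AD| ∈ [0, 57]
|BC| ∈ [0, 57]
|AC| ∈ [0, 99]

|CB| ∈ [0, 57]  (≈ [0.0000, 57.0000])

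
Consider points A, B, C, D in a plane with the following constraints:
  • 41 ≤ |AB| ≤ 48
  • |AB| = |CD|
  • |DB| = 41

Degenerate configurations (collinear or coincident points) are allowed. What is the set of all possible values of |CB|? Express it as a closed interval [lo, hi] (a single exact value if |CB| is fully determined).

|AB| ∈ [41, 48]
|BD| ∈ {41}
|CD| ∈ [41, 48]
|AD| ∈ [0, 89]
|BC| ∈ [0, 89]
|AC| ∈ [0, 137]

|CB| ∈ [0, 89]  (≈ [0.0000, 89.0000])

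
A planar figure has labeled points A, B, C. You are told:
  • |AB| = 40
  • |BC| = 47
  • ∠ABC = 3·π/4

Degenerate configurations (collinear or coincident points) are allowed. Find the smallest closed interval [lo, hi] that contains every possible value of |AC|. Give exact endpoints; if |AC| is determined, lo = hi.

|AB| ∈ {40}
|BC| ∈ {47}
|AC| ∈ {√(1880·√(2) + 3809)}

|AC| = √(1880·√(2) + 3809)  (≈ 80.4221)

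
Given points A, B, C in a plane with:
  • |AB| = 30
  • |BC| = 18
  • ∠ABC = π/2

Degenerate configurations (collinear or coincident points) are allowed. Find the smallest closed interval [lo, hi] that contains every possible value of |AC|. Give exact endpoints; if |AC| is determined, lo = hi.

|AB| ∈ {30}
|BC| ∈ {18}
|AC| ∈ {6·√(34)}

|AC| = 6·√(34)  (≈ 34.9857)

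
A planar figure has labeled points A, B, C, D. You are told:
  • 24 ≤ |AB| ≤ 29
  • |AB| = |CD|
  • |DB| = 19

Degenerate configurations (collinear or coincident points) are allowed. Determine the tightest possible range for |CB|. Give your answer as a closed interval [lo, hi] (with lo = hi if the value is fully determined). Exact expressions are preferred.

|CB| ∈ [5, 48]  (≈ [5.0000, 48.0000])

|AB| ∈ [24, 29]
|BD| ∈ {19}
|CD| ∈ [24, 29]
|AD| ∈ [5, 48]
|BC| ∈ [5, 48]
|AC| ∈ [0, 77]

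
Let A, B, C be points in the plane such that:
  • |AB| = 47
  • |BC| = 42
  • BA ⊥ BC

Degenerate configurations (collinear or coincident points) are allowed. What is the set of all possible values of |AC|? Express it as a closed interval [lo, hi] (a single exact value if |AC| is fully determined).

|AC| = √(3973)  (≈ 63.0317)

|AB| ∈ {47}
|BC| ∈ {42}
|AC| ∈ {√(3973)}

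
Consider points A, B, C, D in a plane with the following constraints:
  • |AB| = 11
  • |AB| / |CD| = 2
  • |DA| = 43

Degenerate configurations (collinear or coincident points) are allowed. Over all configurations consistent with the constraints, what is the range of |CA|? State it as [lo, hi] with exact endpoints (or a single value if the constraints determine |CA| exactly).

|CA| ∈ [75/2, 97/2]  (≈ [37.5000, 48.5000])

|AB| ∈ {11}
|AD| ∈ {43}
|CD| ∈ {11/2}
|BD| ∈ [32, 54]
|AC| ∈ [75/2, 97/2]
|BC| ∈ [53/2, 119/2]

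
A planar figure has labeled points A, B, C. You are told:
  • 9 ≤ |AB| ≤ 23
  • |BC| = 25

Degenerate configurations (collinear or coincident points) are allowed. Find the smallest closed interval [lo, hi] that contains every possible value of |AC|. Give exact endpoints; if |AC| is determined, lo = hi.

|AB| ∈ [9, 23]
|BC| ∈ {25}
|AC| ∈ [2, 48]

|AC| ∈ [2, 48]  (≈ [2.0000, 48.0000])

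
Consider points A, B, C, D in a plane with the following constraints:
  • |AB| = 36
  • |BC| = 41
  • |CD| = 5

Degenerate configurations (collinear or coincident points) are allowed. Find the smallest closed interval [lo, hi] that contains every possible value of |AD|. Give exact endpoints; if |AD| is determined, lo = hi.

|AB| ∈ {36}
|BC| ∈ {41}
|CD| ∈ {5}
|AC| ∈ [5, 77]
|BD| ∈ [36, 46]
|AD| ∈ [0, 82]

|AD| ∈ [0, 82]  (≈ [0.0000, 82.0000])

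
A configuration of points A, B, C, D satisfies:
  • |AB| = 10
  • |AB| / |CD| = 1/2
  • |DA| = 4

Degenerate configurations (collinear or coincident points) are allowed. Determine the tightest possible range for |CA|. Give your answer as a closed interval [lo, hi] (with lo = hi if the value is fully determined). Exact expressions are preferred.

|AB| ∈ {10}
|AD| ∈ {4}
|CD| ∈ {20}
|BD| ∈ [6, 14]
|AC| ∈ [16, 24]
|BC| ∈ [6, 34]

|CA| ∈ [16, 24]  (≈ [16.0000, 24.0000])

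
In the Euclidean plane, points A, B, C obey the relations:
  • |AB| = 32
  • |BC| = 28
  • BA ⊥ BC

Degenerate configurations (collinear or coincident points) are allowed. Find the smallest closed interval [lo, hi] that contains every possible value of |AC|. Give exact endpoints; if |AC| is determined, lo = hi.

|AB| ∈ {32}
|BC| ∈ {28}
|AC| ∈ {4·√(113)}

|AC| = 4·√(113)  (≈ 42.5206)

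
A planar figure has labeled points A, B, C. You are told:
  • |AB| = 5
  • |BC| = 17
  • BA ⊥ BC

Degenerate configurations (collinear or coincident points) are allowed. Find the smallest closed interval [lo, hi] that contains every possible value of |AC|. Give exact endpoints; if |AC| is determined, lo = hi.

|AC| = √(314)  (≈ 17.7200)

|AB| ∈ {5}
|BC| ∈ {17}
|AC| ∈ {√(314)}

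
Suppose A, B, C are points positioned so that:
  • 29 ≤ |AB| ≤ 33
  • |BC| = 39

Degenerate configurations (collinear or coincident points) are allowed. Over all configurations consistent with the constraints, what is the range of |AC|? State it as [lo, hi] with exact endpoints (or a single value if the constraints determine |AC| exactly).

|AB| ∈ [29, 33]
|BC| ∈ {39}
|AC| ∈ [6, 72]

|AC| ∈ [6, 72]  (≈ [6.0000, 72.0000])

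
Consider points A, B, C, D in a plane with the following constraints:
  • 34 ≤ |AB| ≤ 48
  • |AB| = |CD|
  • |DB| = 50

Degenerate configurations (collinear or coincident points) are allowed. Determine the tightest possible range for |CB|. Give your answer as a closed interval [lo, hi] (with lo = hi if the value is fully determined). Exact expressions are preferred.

|CB| ∈ [2, 98]  (≈ [2.0000, 98.0000])

|AB| ∈ [34, 48]
|BD| ∈ {50}
|CD| ∈ [34, 48]
|AD| ∈ [2, 98]
|BC| ∈ [2, 98]
|AC| ∈ [0, 146]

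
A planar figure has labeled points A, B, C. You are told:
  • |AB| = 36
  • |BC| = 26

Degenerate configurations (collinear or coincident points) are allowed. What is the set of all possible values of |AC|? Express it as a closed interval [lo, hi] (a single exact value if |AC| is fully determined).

|AB| ∈ {36}
|BC| ∈ {26}
|AC| ∈ [10, 62]

|AC| ∈ [10, 62]  (≈ [10.0000, 62.0000])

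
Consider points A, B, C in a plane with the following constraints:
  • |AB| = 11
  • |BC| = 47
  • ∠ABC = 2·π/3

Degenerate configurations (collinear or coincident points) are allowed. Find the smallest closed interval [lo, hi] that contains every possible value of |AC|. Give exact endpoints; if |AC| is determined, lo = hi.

|AB| ∈ {11}
|BC| ∈ {47}
|AC| ∈ {√(2847)}

|AC| = √(2847)  (≈ 53.3573)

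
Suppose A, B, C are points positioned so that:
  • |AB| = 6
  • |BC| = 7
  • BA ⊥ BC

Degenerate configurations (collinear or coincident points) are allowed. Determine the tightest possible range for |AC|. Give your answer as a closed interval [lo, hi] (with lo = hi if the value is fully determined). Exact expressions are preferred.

|AB| ∈ {6}
|BC| ∈ {7}
|AC| ∈ {√(85)}

|AC| = √(85)  (≈ 9.2195)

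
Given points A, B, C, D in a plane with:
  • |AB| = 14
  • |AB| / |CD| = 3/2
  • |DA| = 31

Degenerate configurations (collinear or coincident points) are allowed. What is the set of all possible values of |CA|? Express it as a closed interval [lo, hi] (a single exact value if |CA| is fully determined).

|AB| ∈ {14}
|AD| ∈ {31}
|CD| ∈ {28/3}
|BD| ∈ [17, 45]
|AC| ∈ [65/3, 121/3]
|BC| ∈ [23/3, 163/3]

|CA| ∈ [65/3, 121/3]  (≈ [21.6667, 40.3333])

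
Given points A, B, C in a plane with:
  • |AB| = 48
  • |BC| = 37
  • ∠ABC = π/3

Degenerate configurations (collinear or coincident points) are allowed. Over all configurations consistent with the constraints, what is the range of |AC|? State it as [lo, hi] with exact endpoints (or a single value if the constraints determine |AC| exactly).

|AC| = √(1897)  (≈ 43.5546)

|AB| ∈ {48}
|BC| ∈ {37}
|AC| ∈ {√(1897)}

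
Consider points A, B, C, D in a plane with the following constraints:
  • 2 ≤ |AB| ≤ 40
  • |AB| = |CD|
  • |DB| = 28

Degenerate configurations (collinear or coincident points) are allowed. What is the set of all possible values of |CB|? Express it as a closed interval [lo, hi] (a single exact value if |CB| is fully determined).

|AB| ∈ [2, 40]
|BD| ∈ {28}
|CD| ∈ [2, 40]
|AD| ∈ [0, 68]
|BC| ∈ [0, 68]
|AC| ∈ [0, 108]

|CB| ∈ [0, 68]  (≈ [0.0000, 68.0000])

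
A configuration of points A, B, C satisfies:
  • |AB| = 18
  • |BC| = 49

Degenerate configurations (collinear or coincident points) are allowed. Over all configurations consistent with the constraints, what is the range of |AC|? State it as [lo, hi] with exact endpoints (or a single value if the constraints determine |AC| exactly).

|AB| ∈ {18}
|BC| ∈ {49}
|AC| ∈ [31, 67]

|AC| ∈ [31, 67]  (≈ [31.0000, 67.0000])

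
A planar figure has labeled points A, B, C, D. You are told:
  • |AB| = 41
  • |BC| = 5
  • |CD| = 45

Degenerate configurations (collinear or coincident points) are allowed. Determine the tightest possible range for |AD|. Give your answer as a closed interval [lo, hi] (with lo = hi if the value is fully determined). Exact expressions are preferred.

|AD| ∈ [0, 91]  (≈ [0.0000, 91.0000])

|AB| ∈ {41}
|BC| ∈ {5}
|CD| ∈ {45}
|AC| ∈ [36, 46]
|BD| ∈ [40, 50]
|AD| ∈ [0, 91]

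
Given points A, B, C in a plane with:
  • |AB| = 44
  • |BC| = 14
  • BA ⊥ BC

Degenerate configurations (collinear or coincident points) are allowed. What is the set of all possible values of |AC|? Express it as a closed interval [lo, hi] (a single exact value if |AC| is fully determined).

|AC| = 2·√(533)  (≈ 46.1736)

|AB| ∈ {44}
|BC| ∈ {14}
|AC| ∈ {2·√(533)}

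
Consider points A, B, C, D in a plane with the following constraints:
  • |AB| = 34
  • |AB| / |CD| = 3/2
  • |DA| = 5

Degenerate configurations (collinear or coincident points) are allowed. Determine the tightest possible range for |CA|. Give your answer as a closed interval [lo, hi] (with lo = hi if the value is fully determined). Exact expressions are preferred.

|AB| ∈ {34}
|AD| ∈ {5}
|CD| ∈ {68/3}
|BD| ∈ [29, 39]
|AC| ∈ [53/3, 83/3]
|BC| ∈ [19/3, 185/3]

|CA| ∈ [53/3, 83/3]  (≈ [17.6667, 27.6667])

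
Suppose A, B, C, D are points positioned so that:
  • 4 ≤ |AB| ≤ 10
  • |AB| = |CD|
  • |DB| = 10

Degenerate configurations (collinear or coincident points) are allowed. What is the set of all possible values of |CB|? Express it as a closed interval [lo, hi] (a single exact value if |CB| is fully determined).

|CB| ∈ [0, 20]  (≈ [0.0000, 20.0000])

|AB| ∈ [4, 10]
|BD| ∈ {10}
|CD| ∈ [4, 10]
|AD| ∈ [0, 20]
|BC| ∈ [0, 20]
|AC| ∈ [0, 30]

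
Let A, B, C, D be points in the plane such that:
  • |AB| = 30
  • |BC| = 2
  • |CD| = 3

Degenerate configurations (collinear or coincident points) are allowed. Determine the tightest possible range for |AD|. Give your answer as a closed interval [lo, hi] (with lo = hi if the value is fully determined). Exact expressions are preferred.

|AD| ∈ [25, 35]  (≈ [25.0000, 35.0000])

|AB| ∈ {30}
|BC| ∈ {2}
|CD| ∈ {3}
|AC| ∈ [28, 32]
|BD| ∈ [1, 5]
|AD| ∈ [25, 35]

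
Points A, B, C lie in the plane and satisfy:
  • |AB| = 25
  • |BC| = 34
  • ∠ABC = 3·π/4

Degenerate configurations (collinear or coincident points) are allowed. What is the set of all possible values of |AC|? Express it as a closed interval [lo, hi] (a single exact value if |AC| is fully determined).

|AB| ∈ {25}
|BC| ∈ {34}
|AC| ∈ {√(850·√(2) + 1781)}

|AC| = √(850·√(2) + 1781)  (≈ 54.6176)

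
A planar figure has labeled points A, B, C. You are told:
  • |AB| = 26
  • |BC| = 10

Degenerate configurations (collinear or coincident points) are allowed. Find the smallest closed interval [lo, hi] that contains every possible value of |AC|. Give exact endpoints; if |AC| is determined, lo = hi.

|AB| ∈ {26}
|BC| ∈ {10}
|AC| ∈ [16, 36]

|AC| ∈ [16, 36]  (≈ [16.0000, 36.0000])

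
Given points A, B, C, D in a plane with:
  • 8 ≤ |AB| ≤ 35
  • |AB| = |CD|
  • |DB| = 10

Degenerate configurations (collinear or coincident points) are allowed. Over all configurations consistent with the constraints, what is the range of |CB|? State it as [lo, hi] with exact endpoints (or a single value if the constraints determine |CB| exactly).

|AB| ∈ [8, 35]
|BD| ∈ {10}
|CD| ∈ [8, 35]
|AD| ∈ [0, 45]
|BC| ∈ [0, 45]
|AC| ∈ [0, 80]

|CB| ∈ [0, 45]  (≈ [0.0000, 45.0000])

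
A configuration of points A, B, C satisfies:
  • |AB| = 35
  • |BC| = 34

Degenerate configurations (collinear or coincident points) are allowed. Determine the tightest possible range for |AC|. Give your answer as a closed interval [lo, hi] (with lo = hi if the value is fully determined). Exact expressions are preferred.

|AC| ∈ [1, 69]  (≈ [1.0000, 69.0000])

|AB| ∈ {35}
|BC| ∈ {34}
|AC| ∈ [1, 69]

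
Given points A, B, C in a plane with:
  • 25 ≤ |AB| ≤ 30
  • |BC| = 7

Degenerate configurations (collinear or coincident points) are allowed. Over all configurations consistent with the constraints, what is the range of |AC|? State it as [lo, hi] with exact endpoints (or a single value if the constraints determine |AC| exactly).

|AC| ∈ [18, 37]  (≈ [18.0000, 37.0000])

|AB| ∈ [25, 30]
|BC| ∈ {7}
|AC| ∈ [18, 37]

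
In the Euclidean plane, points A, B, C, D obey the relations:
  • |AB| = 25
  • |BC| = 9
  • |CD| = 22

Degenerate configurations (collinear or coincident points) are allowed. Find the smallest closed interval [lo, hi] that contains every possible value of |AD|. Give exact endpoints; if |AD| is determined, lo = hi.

|AD| ∈ [0, 56]  (≈ [0.0000, 56.0000])

|AB| ∈ {25}
|BC| ∈ {9}
|CD| ∈ {22}
|AC| ∈ [16, 34]
|BD| ∈ [13, 31]
|AD| ∈ [0, 56]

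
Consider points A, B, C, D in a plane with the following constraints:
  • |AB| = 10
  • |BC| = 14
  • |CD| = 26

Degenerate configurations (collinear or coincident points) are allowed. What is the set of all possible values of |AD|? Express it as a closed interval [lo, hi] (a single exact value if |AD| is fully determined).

|AB| ∈ {10}
|BC| ∈ {14}
|CD| ∈ {26}
|AC| ∈ [4, 24]
|BD| ∈ [12, 40]
|AD| ∈ [2, 50]

|AD| ∈ [2, 50]  (≈ [2.0000, 50.0000])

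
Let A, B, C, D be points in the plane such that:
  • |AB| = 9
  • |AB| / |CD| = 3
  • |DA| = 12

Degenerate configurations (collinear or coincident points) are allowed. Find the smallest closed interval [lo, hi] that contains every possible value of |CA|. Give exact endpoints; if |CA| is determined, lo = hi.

|CA| ∈ [9, 15]  (≈ [9.0000, 15.0000])

|AB| ∈ {9}
|AD| ∈ {12}
|CD| ∈ {3}
|BD| ∈ [3, 21]
|AC| ∈ [9, 15]
|BC| ∈ [0, 24]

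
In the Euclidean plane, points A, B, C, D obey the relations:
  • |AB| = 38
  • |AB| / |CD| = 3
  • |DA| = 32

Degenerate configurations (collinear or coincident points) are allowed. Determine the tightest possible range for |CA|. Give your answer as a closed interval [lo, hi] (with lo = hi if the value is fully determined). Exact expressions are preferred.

|AB| ∈ {38}
|AD| ∈ {32}
|CD| ∈ {38/3}
|BD| ∈ [6, 70]
|AC| ∈ [58/3, 134/3]
|BC| ∈ [0, 248/3]

|CA| ∈ [58/3, 134/3]  (≈ [19.3333, 44.6667])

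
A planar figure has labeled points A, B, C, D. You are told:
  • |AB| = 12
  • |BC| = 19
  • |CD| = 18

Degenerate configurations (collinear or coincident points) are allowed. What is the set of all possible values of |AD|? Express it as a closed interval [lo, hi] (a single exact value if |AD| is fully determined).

|AB| ∈ {12}
|BC| ∈ {19}
|CD| ∈ {18}
|AC| ∈ [7, 31]
|BD| ∈ [1, 37]
|AD| ∈ [0, 49]

|AD| ∈ [0, 49]  (≈ [0.0000, 49.0000])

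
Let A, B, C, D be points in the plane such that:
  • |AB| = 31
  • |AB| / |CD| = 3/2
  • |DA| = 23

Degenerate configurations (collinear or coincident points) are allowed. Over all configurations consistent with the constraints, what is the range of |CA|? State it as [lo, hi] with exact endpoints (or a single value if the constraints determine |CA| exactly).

|AB| ∈ {31}
|AD| ∈ {23}
|CD| ∈ {62/3}
|BD| ∈ [8, 54]
|AC| ∈ [7/3, 131/3]
|BC| ∈ [0, 224/3]

|CA| ∈ [7/3, 131/3]  (≈ [2.3333, 43.6667])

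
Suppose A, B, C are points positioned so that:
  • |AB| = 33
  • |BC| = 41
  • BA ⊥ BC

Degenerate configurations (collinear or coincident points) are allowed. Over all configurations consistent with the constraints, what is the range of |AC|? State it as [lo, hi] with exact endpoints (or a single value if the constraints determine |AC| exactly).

|AC| = √(2770)  (≈ 52.6308)

|AB| ∈ {33}
|BC| ∈ {41}
|AC| ∈ {√(2770)}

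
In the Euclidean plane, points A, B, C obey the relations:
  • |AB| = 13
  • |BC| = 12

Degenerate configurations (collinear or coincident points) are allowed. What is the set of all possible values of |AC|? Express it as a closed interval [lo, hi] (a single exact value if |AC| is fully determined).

|AC| ∈ [1, 25]  (≈ [1.0000, 25.0000])

|AB| ∈ {13}
|BC| ∈ {12}
|AC| ∈ [1, 25]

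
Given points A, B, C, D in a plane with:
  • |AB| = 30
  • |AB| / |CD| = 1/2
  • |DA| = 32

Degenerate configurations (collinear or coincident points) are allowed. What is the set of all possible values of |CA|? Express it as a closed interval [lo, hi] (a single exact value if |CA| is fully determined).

|CA| ∈ [28, 92]  (≈ [28.0000, 92.0000])

|AB| ∈ {30}
|AD| ∈ {32}
|CD| ∈ {60}
|BD| ∈ [2, 62]
|AC| ∈ [28, 92]
|BC| ∈ [0, 122]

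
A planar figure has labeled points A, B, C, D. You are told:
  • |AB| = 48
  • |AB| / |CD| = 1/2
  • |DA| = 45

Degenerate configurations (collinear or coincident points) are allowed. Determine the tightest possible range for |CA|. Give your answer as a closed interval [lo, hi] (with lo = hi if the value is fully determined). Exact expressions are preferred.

|CA| ∈ [51, 141]  (≈ [51.0000, 141.0000])

|AB| ∈ {48}
|AD| ∈ {45}
|CD| ∈ {96}
|BD| ∈ [3, 93]
|AC| ∈ [51, 141]
|BC| ∈ [3, 189]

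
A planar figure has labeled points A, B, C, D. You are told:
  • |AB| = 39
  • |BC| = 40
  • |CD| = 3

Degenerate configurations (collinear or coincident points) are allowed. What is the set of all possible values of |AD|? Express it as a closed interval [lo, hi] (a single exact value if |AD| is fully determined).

|AB| ∈ {39}
|BC| ∈ {40}
|CD| ∈ {3}
|AC| ∈ [1, 79]
|BD| ∈ [37, 43]
|AD| ∈ [0, 82]

|AD| ∈ [0, 82]  (≈ [0.0000, 82.0000])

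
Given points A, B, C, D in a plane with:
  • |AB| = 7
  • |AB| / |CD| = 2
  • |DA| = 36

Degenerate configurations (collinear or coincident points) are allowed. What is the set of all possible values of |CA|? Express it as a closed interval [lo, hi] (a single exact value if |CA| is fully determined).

|AB| ∈ {7}
|AD| ∈ {36}
|CD| ∈ {7/2}
|BD| ∈ [29, 43]
|AC| ∈ [65/2, 79/2]
|BC| ∈ [51/2, 93/2]

|CA| ∈ [65/2, 79/2]  (≈ [32.5000, 39.5000])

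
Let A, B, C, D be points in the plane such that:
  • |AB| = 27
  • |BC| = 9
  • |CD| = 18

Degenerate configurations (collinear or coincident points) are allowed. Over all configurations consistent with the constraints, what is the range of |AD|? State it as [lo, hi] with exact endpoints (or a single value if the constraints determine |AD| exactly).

|AB| ∈ {27}
|BC| ∈ {9}
|CD| ∈ {18}
|AC| ∈ [18, 36]
|BD| ∈ [9, 27]
|AD| ∈ [0, 54]

|AD| ∈ [0, 54]  (≈ [0.0000, 54.0000])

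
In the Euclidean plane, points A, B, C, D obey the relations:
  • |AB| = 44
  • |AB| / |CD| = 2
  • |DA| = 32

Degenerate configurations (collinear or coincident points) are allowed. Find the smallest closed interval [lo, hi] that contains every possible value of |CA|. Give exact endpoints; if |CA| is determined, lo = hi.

|CA| ∈ [10, 54]  (≈ [10.0000, 54.0000])

|AB| ∈ {44}
|AD| ∈ {32}
|CD| ∈ {22}
|BD| ∈ [12, 76]
|AC| ∈ [10, 54]
|BC| ∈ [0, 98]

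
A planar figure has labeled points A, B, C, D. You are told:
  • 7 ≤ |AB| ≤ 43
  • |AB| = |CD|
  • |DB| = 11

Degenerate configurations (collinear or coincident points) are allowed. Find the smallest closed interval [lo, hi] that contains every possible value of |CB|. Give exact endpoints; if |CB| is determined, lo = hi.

|AB| ∈ [7, 43]
|BD| ∈ {11}
|CD| ∈ [7, 43]
|AD| ∈ [0, 54]
|BC| ∈ [0, 54]
|AC| ∈ [0, 97]

|CB| ∈ [0, 54]  (≈ [0.0000, 54.0000])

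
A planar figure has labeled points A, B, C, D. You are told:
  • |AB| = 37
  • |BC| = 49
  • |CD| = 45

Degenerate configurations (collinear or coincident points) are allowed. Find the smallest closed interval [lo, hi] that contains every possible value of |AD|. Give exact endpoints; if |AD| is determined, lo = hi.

|AD| ∈ [0, 131]  (≈ [0.0000, 131.0000])

|AB| ∈ {37}
|BC| ∈ {49}
|CD| ∈ {45}
|AC| ∈ [12, 86]
|BD| ∈ [4, 94]
|AD| ∈ [0, 131]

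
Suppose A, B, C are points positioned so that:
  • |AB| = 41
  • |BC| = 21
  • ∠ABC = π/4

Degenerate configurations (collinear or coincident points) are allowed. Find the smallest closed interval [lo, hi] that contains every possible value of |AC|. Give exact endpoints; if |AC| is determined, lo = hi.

|AC| = √(2122 - 861·√(2))  (≈ 30.0726)

|AB| ∈ {41}
|BC| ∈ {21}
|AC| ∈ {√(2122 - 861·√(2))}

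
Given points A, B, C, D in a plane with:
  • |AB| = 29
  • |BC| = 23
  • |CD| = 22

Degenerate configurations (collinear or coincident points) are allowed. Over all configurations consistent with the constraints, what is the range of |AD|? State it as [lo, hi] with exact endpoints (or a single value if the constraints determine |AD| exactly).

|AB| ∈ {29}
|BC| ∈ {23}
|CD| ∈ {22}
|AC| ∈ [6, 52]
|BD| ∈ [1, 45]
|AD| ∈ [0, 74]

|AD| ∈ [0, 74]  (≈ [0.0000, 74.0000])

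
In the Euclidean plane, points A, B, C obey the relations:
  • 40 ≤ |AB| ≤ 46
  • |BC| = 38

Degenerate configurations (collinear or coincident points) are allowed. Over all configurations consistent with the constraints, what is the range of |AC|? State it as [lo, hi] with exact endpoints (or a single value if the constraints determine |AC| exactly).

|AC| ∈ [2, 84]  (≈ [2.0000, 84.0000])

|AB| ∈ [40, 46]
|BC| ∈ {38}
|AC| ∈ [2, 84]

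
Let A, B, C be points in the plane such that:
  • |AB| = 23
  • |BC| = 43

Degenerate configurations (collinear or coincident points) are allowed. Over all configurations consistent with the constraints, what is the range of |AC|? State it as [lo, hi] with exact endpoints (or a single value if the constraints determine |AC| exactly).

|AC| ∈ [20, 66]  (≈ [20.0000, 66.0000])

|AB| ∈ {23}
|BC| ∈ {43}
|AC| ∈ [20, 66]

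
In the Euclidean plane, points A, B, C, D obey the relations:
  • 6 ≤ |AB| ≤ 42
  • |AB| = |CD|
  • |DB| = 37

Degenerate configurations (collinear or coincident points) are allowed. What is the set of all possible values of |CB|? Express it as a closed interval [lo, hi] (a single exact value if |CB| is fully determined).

|AB| ∈ [6, 42]
|BD| ∈ {37}
|CD| ∈ [6, 42]
|AD| ∈ [0, 79]
|BC| ∈ [0, 79]
|AC| ∈ [0, 121]

|CB| ∈ [0, 79]  (≈ [0.0000, 79.0000])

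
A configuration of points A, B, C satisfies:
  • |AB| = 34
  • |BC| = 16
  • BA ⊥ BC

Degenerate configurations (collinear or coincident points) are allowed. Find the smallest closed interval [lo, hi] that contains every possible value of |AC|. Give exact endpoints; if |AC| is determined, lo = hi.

|AC| = 2·√(353)  (≈ 37.5766)

|AB| ∈ {34}
|BC| ∈ {16}
|AC| ∈ {2·√(353)}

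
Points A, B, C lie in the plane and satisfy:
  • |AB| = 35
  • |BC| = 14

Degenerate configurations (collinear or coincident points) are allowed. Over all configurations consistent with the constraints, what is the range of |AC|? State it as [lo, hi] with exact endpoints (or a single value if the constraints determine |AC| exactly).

|AC| ∈ [21, 49]  (≈ [21.0000, 49.0000])

|AB| ∈ {35}
|BC| ∈ {14}
|AC| ∈ [21, 49]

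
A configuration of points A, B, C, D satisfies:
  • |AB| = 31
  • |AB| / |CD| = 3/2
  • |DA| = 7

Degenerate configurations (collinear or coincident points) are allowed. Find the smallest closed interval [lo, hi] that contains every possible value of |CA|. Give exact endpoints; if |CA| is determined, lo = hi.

|AB| ∈ {31}
|AD| ∈ {7}
|CD| ∈ {62/3}
|BD| ∈ [24, 38]
|AC| ∈ [41/3, 83/3]
|BC| ∈ [10/3, 176/3]

|CA| ∈ [41/3, 83/3]  (≈ [13.6667, 27.6667])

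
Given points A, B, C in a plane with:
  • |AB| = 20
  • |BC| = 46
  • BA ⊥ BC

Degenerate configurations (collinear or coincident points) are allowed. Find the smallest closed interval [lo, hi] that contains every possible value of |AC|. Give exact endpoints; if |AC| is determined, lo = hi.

|AB| ∈ {20}
|BC| ∈ {46}
|AC| ∈ {2·√(629)}

|AC| = 2·√(629)  (≈ 50.1597)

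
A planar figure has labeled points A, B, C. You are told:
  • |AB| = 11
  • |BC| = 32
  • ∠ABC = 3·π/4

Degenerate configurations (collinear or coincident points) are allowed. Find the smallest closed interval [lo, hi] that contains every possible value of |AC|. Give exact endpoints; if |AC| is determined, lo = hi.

|AC| = √(352·√(2) + 1145)  (≈ 40.5315)

|AB| ∈ {11}
|BC| ∈ {32}
|AC| ∈ {√(352·√(2) + 1145)}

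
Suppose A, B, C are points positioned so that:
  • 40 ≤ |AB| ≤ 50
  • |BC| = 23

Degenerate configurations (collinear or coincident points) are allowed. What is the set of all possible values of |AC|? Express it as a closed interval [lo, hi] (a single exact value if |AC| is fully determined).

|AB| ∈ [40, 50]
|BC| ∈ {23}
|AC| ∈ [17, 73]

|AC| ∈ [17, 73]  (≈ [17.0000, 73.0000])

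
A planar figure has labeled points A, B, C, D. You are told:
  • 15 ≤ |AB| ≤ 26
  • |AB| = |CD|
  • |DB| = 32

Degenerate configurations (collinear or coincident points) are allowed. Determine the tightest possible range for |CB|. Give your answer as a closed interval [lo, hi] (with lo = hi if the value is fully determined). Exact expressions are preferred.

|CB| ∈ [6, 58]  (≈ [6.0000, 58.0000])

|AB| ∈ [15, 26]
|BD| ∈ {32}
|CD| ∈ [15, 26]
|AD| ∈ [6, 58]
|BC| ∈ [6, 58]
|AC| ∈ [0, 84]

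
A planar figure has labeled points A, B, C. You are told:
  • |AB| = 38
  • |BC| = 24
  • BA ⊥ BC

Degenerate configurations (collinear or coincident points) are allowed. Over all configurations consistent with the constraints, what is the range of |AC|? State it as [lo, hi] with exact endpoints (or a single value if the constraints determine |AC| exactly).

|AC| = 2·√(505)  (≈ 44.9444)

|AB| ∈ {38}
|BC| ∈ {24}
|AC| ∈ {2·√(505)}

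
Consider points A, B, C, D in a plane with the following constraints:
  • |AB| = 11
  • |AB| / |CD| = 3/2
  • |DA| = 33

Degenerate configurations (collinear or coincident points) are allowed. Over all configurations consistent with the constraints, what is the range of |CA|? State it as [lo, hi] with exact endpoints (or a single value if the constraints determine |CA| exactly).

|CA| ∈ [77/3, 121/3]  (≈ [25.6667, 40.3333])

|AB| ∈ {11}
|AD| ∈ {33}
|CD| ∈ {22/3}
|BD| ∈ [22, 44]
|AC| ∈ [77/3, 121/3]
|BC| ∈ [44/3, 154/3]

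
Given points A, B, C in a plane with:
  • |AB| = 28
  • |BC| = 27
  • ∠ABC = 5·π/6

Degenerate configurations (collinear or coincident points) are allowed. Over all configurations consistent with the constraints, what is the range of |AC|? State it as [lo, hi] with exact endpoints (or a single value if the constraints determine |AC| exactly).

|AB| ∈ {28}
|BC| ∈ {27}
|AC| ∈ {√(756·√(3) + 1513)}

|AC| = √(756·√(3) + 1513)  (≈ 53.1266)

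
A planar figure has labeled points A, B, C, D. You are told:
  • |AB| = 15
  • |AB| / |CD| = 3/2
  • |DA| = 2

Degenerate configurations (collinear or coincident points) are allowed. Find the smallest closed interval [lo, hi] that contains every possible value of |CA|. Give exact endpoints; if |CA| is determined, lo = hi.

|AB| ∈ {15}
|AD| ∈ {2}
|CD| ∈ {10}
|BD| ∈ [13, 17]
|AC| ∈ [8, 12]
|BC| ∈ [3, 27]

|CA| ∈ [8, 12]  (≈ [8.0000, 12.0000])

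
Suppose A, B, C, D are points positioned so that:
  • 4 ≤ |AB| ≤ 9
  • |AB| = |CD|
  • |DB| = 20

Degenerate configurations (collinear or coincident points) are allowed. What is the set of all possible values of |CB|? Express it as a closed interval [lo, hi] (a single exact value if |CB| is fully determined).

|CB| ∈ [11, 29]  (≈ [11.0000, 29.0000])

|AB| ∈ [4, 9]
|BD| ∈ {20}
|CD| ∈ [4, 9]
|AD| ∈ [11, 29]
|BC| ∈ [11, 29]
|AC| ∈ [2, 38]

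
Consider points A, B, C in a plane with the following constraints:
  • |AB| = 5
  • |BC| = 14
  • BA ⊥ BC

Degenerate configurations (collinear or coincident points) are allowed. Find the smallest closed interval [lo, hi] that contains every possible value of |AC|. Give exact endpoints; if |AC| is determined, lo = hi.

|AB| ∈ {5}
|BC| ∈ {14}
|AC| ∈ {√(221)}

|AC| = √(221)  (≈ 14.8661)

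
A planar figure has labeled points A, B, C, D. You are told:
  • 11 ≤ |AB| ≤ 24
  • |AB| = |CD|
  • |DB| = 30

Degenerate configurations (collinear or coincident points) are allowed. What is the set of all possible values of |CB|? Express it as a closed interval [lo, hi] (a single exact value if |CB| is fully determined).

|CB| ∈ [6, 54]  (≈ [6.0000, 54.0000])

|AB| ∈ [11, 24]
|BD| ∈ {30}
|CD| ∈ [11, 24]
|AD| ∈ [6, 54]
|BC| ∈ [6, 54]
|AC| ∈ [0, 78]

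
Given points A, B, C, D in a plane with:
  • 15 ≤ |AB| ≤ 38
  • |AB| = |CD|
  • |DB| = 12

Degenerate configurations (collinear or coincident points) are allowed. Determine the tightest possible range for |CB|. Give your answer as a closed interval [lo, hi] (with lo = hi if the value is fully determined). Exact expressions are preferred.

|CB| ∈ [3, 50]  (≈ [3.0000, 50.0000])

|AB| ∈ [15, 38]
|BD| ∈ {12}
|CD| ∈ [15, 38]
|AD| ∈ [3, 50]
|BC| ∈ [3, 50]
|AC| ∈ [0, 88]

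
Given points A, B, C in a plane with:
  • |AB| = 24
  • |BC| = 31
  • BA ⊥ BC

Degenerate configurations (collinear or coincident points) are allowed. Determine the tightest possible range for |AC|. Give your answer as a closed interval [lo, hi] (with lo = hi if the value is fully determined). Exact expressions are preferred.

|AB| ∈ {24}
|BC| ∈ {31}
|AC| ∈ {√(1537)}

|AC| = √(1537)  (≈ 39.2046)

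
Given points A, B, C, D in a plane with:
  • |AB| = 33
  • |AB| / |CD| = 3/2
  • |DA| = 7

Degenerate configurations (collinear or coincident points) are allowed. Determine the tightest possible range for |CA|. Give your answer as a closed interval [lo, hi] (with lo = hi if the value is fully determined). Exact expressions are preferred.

|CA| ∈ [15, 29]  (≈ [15.0000, 29.0000])

|AB| ∈ {33}
|AD| ∈ {7}
|CD| ∈ {22}
|BD| ∈ [26, 40]
|AC| ∈ [15, 29]
|BC| ∈ [4, 62]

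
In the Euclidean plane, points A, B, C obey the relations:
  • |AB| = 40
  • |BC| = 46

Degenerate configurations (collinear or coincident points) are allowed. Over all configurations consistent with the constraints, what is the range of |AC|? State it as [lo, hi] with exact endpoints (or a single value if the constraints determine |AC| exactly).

|AC| ∈ [6, 86]  (≈ [6.0000, 86.0000])

|AB| ∈ {40}
|BC| ∈ {46}
|AC| ∈ [6, 86]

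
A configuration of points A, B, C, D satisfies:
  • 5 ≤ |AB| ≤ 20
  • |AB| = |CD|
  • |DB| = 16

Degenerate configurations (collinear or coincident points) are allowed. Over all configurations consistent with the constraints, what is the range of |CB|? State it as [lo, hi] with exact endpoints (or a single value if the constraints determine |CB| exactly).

|CB| ∈ [0, 36]  (≈ [0.0000, 36.0000])

|AB| ∈ [5, 20]
|BD| ∈ {16}
|CD| ∈ [5, 20]
|AD| ∈ [0, 36]
|BC| ∈ [0, 36]
|AC| ∈ [0, 56]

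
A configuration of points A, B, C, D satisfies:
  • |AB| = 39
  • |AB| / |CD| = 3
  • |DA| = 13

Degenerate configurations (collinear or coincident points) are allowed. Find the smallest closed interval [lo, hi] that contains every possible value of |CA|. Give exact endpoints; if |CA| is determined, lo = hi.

|AB| ∈ {39}
|AD| ∈ {13}
|CD| ∈ {13}
|BD| ∈ [26, 52]
|AC| ∈ [0, 26]
|BC| ∈ [13, 65]

|CA| ∈ [0, 26]  (≈ [0.0000, 26.0000])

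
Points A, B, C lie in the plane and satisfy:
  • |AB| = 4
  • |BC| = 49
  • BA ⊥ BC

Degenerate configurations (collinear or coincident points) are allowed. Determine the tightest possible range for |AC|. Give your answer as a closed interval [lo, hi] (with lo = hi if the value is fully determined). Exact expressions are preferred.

|AB| ∈ {4}
|BC| ∈ {49}
|AC| ∈ {√(2417)}

|AC| = √(2417)  (≈ 49.1630)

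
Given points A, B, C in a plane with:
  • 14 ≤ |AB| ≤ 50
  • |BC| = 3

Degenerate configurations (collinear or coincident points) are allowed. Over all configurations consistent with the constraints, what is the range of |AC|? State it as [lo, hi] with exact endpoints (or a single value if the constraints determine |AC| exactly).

|AB| ∈ [14, 50]
|BC| ∈ {3}
|AC| ∈ [11, 53]

|AC| ∈ [11, 53]  (≈ [11.0000, 53.0000])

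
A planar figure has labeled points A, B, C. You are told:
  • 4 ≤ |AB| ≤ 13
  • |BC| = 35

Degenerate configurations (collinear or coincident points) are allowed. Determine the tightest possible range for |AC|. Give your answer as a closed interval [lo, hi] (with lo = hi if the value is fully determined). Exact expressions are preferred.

|AC| ∈ [22, 48]  (≈ [22.0000, 48.0000])

|AB| ∈ [4, 13]
|BC| ∈ {35}
|AC| ∈ [22, 48]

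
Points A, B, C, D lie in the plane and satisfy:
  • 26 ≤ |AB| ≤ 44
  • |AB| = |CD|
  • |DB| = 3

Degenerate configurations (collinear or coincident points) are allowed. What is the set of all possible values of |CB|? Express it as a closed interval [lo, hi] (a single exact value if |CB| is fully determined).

|AB| ∈ [26, 44]
|BD| ∈ {3}
|CD| ∈ [26, 44]
|AD| ∈ [23, 47]
|BC| ∈ [23, 47]
|AC| ∈ [0, 91]

|CB| ∈ [23, 47]  (≈ [23.0000, 47.0000])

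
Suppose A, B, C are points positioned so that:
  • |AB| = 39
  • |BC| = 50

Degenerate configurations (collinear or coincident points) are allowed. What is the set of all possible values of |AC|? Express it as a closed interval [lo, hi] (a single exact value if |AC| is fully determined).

|AC| ∈ [11, 89]  (≈ [11.0000, 89.0000])

|AB| ∈ {39}
|BC| ∈ {50}
|AC| ∈ [11, 89]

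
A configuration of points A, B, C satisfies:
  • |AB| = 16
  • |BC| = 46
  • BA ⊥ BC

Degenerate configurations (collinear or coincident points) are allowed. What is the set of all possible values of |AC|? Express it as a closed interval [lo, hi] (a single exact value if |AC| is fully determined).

|AB| ∈ {16}
|BC| ∈ {46}
|AC| ∈ {2·√(593)}

|AC| = 2·√(593)  (≈ 48.7032)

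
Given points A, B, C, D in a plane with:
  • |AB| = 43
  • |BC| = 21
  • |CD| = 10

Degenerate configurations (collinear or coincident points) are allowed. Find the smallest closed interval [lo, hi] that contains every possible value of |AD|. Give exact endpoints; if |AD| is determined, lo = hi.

|AD| ∈ [12, 74]  (≈ [12.0000, 74.0000])

|AB| ∈ {43}
|BC| ∈ {21}
|CD| ∈ {10}
|AC| ∈ [22, 64]
|BD| ∈ [11, 31]
|AD| ∈ [12, 74]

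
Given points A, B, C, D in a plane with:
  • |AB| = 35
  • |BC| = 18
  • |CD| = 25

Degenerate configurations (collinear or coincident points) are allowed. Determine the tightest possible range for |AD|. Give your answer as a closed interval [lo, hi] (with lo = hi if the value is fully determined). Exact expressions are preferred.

|AD| ∈ [0, 78]  (≈ [0.0000, 78.0000])

|AB| ∈ {35}
|BC| ∈ {18}
|CD| ∈ {25}
|AC| ∈ [17, 53]
|BD| ∈ [7, 43]
|AD| ∈ [0, 78]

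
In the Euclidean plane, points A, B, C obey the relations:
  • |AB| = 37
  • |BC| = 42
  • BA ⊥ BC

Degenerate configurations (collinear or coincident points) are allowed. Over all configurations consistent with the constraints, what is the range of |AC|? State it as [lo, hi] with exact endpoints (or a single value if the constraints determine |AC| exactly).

|AB| ∈ {37}
|BC| ∈ {42}
|AC| ∈ {√(3133)}

|AC| = √(3133)  (≈ 55.9732)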